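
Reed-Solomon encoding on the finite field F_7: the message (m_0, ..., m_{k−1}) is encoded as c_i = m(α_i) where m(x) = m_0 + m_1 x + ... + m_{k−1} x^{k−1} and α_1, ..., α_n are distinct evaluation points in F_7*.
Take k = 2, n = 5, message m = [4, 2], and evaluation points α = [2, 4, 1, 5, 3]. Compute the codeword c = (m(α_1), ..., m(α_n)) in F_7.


c = [1, 5, 6, 0, 3]

Message polynomial: m(x) = 4 + 2·x (mod 7).
For each evaluation point α_i, compute m(α_i) mod 7:
  α_1 = 2: Horner steps 2 → 1, so m(2) = 1.
  α_2 = 4: Horner steps 2 → 5, so m(4) = 5.
  α_3 = 1: Horner steps 2 → 6, so m(1) = 6.
  α_4 = 5: Horner steps 2 → 0, so m(5) = 0.
  α_5 = 3: Horner steps 2 → 3, so m(3) = 3.
Codeword c = [1, 5, 6, 0, 3] ∈ F_7^5.


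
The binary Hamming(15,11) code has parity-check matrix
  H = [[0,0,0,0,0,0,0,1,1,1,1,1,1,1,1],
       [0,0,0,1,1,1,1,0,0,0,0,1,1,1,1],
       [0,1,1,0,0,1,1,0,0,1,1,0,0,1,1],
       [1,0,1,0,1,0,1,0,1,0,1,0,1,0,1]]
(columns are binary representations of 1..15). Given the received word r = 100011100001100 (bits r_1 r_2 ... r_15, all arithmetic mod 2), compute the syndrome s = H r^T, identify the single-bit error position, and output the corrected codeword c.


s = (0, 1, 0, 0)^T, error position = 4, corrected codeword c = 100111100001100

Compute s = H r^T mod 2 one row at a time:
  s_1 = 0 + 0 + 0 + 0 + 1 + 1 + 0 + 0 = 2 ≡ 0 (mod 2).
  s_2 = 0 + 1 + 1 + 1 + 1 + 1 + 0 + 0 = 5 ≡ 1 (mod 2).
  s_3 = 0 + 0 + 1 + 1 + 0 + 0 + 0 + 0 = 2 ≡ 0 (mod 2).
  s_4 = 1 + 0 + 1 + 1 + 0 + 0 + 1 + 0 = 4 ≡ 0 (mod 2).
s = (0, 1, 0, 0)^T — this equals column 4 of H (binary 0100), so error is at position 4.
Correct: flip bit 4 of r = 100011100001100 to get c = 100111100001100.


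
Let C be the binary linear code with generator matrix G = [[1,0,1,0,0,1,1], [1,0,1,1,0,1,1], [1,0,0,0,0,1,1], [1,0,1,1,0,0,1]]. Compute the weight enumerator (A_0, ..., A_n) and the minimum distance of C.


Weight distribution: A_0 = 1, A_1 = 3, A_2 = 4, A_3 = 4, A_4 = 3, A_5 = 1. Minimum distance d = 1.

Enumerate all 2^4 = 16 messages m ∈ F_2^4.
For each, compute codeword c = mG in F_2^7, then tally its weight.
  m = 0000 → c = 0000000, weight = 0.
  m = 1000 → c = 1010011, weight = 4.
  m = 0100 → c = 1011011, weight = 5.
  m = 1100 → c = 0001000, weight = 1.
  m = 0010 → c = 1000011, weight = 3.
  m = 1010 → c = 0010000, weight = 1.
  m = 0110 → c = 0011000, weight = 2.
  m = 1110 → c = 1001011, weight = 4.
  m = 0001 → c = 1011001, weight = 4.
  m = 1001 → c = 0001010, weight = 2.
  m = 0101 → c = 0000010, weight = 1.
  m = 1101 → c = 1010001, weight = 3.
  m = 0011 → c = 0011010, weight = 3.
  m = 1011 → c = 1001001, weight = 3.
  m = 0111 → c = 1000001, weight = 2.
  m = 1111 → c = 0010010, weight = 2.
Tally weights:
  weight 0: 1 codewords.
  weight 1: 3 codewords.
  weight 2: 4 codewords.
  weight 3: 4 codewords.
  weight 4: 3 codewords.
  weight 5: 1 codewords.
Minimum distance d = smallest w > 0 with A_w > 0 = 1.
Sanity: Σ A_w = 16 = 2^4 = 16 ✓.


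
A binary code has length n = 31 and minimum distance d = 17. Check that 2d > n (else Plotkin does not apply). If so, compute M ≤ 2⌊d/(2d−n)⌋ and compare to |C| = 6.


Plotkin bound M ≤ 10; given |C| = 6 ≤ bound (satisfied).

Check applicability: 2d = 34, n = 31.
2d − n = 3 > 0, so Plotkin applies.
Compute d/(2d−n) = 17/3 ≈ 5.6667.
⌊d/(2d−n)⌋ = 5.
Plotkin bound: M ≤ 2·5 = 10.
Given |C| = 6, check: satisfied.
This |C| is below the Plotkin bound.


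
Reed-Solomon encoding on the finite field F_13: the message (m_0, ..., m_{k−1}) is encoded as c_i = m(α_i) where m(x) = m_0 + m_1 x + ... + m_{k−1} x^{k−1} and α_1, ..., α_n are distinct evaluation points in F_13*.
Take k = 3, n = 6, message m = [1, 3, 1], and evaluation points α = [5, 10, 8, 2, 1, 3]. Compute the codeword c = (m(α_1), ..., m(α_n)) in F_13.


c = [2, 1, 11, 11, 5, 6]

Message polynomial: m(x) = 1 + 3·x + 1·x^2 (mod 13).
For each evaluation point α_i, compute m(α_i) mod 13:
  α_1 = 5: Horner steps 1 → 8 → 2, so m(5) = 2.
  α_2 = 10: Horner steps 1 → 0 → 1, so m(10) = 1.
  α_3 = 8: Horner steps 1 → 11 → 11, so m(8) = 11.
  α_4 = 2: Horner steps 1 → 5 → 11, so m(2) = 11.
  α_5 = 1: Horner steps 1 → 4 → 5, so m(1) = 5.
  α_6 = 3: Horner steps 1 → 6 → 6, so m(3) = 6.
Codeword c = [2, 1, 11, 11, 5, 6] ∈ F_13^6.


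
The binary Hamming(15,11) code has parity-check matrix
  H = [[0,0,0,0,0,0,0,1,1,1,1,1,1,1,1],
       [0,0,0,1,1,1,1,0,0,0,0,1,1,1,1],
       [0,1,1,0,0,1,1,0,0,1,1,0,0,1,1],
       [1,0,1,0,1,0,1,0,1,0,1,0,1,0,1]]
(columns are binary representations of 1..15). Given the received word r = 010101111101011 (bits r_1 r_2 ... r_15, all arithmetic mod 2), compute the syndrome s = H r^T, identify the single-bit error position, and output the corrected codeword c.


s = (0, 0, 0, 1)^T, error position = 1, corrected codeword c = 110101111101011

Compute s = H r^T mod 2 one row at a time:
  s_1 = 1 + 1 + 1 + 0 + 1 + 0 + 1 + 1 = 6 ≡ 0 (mod 2).
  s_2 = 1 + 0 + 1 + 1 + 1 + 0 + 1 + 1 = 6 ≡ 0 (mod 2).
  s_3 = 1 + 0 + 1 + 1 + 1 + 0 + 1 + 1 = 6 ≡ 0 (mod 2).
  s_4 = 0 + 0 + 0 + 1 + 1 + 0 + 0 + 1 = 3 ≡ 1 (mod 2).
s = (0, 0, 0, 1)^T — this equals column 1 of H (binary 0001), so error is at position 1.
Correct: flip bit 1 of r = 010101111101011 to get c = 110101111101011.


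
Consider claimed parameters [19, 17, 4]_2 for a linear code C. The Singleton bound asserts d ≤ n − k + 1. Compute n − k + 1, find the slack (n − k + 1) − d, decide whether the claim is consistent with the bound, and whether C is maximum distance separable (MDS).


Singleton RHS = n − k + 1 = 3, slack = -1, bound violated (no such code; not MDS).

Singleton bound: d ≤ n − k + 1.
Here n = 19, k = 17, so n − k + 1 = 3.
Given d = 4, check d ≤ 3: NO.
Slack = (n − k + 1) − d = -1.
The slack is negative: d = 4 exceeds n − k + 1 = 3 by 1, so the Singleton bound is violated and no linear [19, 17, 4]_2 code can exist. In particular it is not MDS (MDS requires d = n − k + 1 exactly).
Description: the claimed parameters are [19, 17, 4]_2; such a code would be impossible (violates the Singleton bound).


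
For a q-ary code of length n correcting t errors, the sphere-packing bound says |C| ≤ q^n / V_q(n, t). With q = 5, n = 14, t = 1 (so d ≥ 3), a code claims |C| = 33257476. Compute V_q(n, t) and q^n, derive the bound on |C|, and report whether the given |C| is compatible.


V_q(n, t) = 57, q^n = 6103515625, Hamming bound = 107079221, |C| = 33257476 ≤ bound (satisfied).

Step 1: Compute V_q(n, t) = Σ_{j=0}^1 C(n, j) (q−1)^j.
  j = 0: C(14,0)·(4)^0 = 1·1 = 1.
  j = 1: C(14,1)·(4)^1 = 14·4 = 56.
  V_q(n, t) = 1 + 56 = 57.
Step 2: q^n = 5^14 = 6103515625.
Step 3: Hamming bound ⌊q^n / V_q(n,t)⌋ = ⌊6103515625/57⌋ = 107079221.
Step 4: Compare |C| = 33257476 to 107079221: satisfied.
The claimed |C| lies below the Hamming bound.


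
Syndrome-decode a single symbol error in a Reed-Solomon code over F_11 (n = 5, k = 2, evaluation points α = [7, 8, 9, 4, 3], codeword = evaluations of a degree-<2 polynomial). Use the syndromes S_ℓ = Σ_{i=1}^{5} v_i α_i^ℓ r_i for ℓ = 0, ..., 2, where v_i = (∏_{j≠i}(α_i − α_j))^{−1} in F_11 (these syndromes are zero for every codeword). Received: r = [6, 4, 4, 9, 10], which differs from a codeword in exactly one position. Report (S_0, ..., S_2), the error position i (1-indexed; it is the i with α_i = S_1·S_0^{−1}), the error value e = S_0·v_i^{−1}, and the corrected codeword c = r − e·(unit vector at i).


S = (5, 7, 1), error at position 2, error magnitude e = 10, c = [6, 5, 4, 9, 10].

Step 1: column multipliers v_i = (∏_{j≠i}(α_i − α_j))^{−1} mod 11.
  i = 1 (α = 7): (7−8)(7−9)(7−4)(7−3) = (−1)·(−2)·3·4 = 24 ≡ 2, so v_1 = 2^{−1} = 6 (mod 11).
  i = 2 (α = 8): (8−7)(8−9)(8−4)(8−3) = 1·(−1)·4·5 = −20 ≡ 2, so v_2 = 2^{−1} = 6 (mod 11).
  i = 3 (α = 9): (9−7)(9−8)(9−4)(9−3) = 2·1·5·6 = 60 ≡ 5, so v_3 = 5^{−1} = 9 (mod 11).
  i = 4 (α = 4): (4−7)(4−8)(4−9)(4−3) = (−3)·(−4)·(−5)·1 = −60 ≡ 6, so v_4 = 6^{−1} = 2 (mod 11).
  i = 5 (α = 3): (3−7)(3−8)(3−9)(3−4) = (−4)·(−5)·(−6)·(−1) = 120 ≡ 10, so v_5 = 10^{−1} = 10 (mod 11).
  v = [6, 6, 9, 2, 10].
Step 2: syndromes of r = [6, 4, 4, 9, 10] (all sums mod 11).
  S_0 = Σ v_i r_i = 6·6 + 6·4 + 9·4 + 2·9 + 10·10 = 214 ≡ 5.
  S_1 = Σ v_i α_i r_i = 6·7·6 + 6·8·4 + 9·9·4 + 2·4·9 + 10·3·10 = 1140 ≡ 7.
  α_i^2 mod 11 = [5, 9, 4, 5, 9].
  S_2 = Σ v_i α_i^2 r_i = 6·5·6 + 6·9·4 + 9·4·4 + 2·5·9 + 10·9·10 = 1530 ≡ 1.
  S = (5, 7, 1) ≠ 0, so r is not a codeword (an error is present).
Step 3: locate the error. For a single error e at position i, S_ℓ = v_i·e·α_i^ℓ, so α_err = S_1/S_0.
  S_0^{−1} = 5^{−1} = 9 (mod 11), so α_err = 7·9 = 63 ≡ 8 = α_2. Error position i = 2.
  Consistency check: S_2/S_1 = 1·8 = 8 ≡ 8 = α_err ✓ (single-error assumption holds).
Step 4: error magnitude e = S_0/v_2 = S_0·∏_{j≠2}(α_2 − α_j) = 5·2 = 10 ≡ 10 (mod 11).
Step 5: correct position 2: c_2 = r_2 − e = 4 − 10 ≡ 5 (mod 11). Hence c = [6, 5, 4, 9, 10].
  Check: interpolating c through the α_i gives m(x) = 2 + 10·x (degree < 2) with m(α_i) = c_i for every i, so c is indeed a codeword.


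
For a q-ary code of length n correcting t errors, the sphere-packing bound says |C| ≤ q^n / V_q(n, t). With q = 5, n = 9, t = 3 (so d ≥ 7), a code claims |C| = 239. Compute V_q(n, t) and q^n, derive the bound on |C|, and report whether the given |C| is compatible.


V_q(n, t) = 5989, q^n = 1953125, Hamming bound = 326, |C| = 239 ≤ bound (satisfied).

Step 1: Compute V_q(n, t) = Σ_{j=0}^3 C(n, j) (q−1)^j.
  j = 0: C(9,0)·(4)^0 = 1·1 = 1.
  j = 1: C(9,1)·(4)^1 = 9·4 = 36.
  j = 2: C(9,2)·(4)^2 = 36·16 = 576.
  j = 3: C(9,3)·(4)^3 = 84·64 = 5376.
  V_q(n, t) = 1 + 36 + 576 + 5376 = 5989.
Step 2: q^n = 5^9 = 1953125.
Step 3: Hamming bound ⌊q^n / V_q(n,t)⌋ = ⌊1953125/5989⌋ = 326.
Step 4: Compare |C| = 239 to 326: satisfied.
The claimed |C| lies below the Hamming bound.


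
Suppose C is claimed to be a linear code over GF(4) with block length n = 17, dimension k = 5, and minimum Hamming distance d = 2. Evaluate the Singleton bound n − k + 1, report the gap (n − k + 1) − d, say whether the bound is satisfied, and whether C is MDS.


Singleton RHS = n − k + 1 = 13, slack = 11, bound satisfied, not MDS.

Singleton bound: d ≤ n − k + 1.
Here n = 17, k = 5, so n − k + 1 = 13.
Given d = 2, check d ≤ 13: YES.
Slack = (n − k + 1) − d = 11.
The code is NOT MDS (slack = 11 > 0).
Description: the claimed parameters are [17, 5, 2]_4; such a code would be non-MDS.


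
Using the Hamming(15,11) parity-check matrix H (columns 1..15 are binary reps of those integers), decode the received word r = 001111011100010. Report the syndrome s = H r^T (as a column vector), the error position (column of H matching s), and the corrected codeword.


s = (0, 0, 0, 1)^T, error position = 1, corrected codeword c = 101111011100010

Compute s = H r^T mod 2 one row at a time:
  s_1 = 1 + 1 + 1 + 0 + 0 + 0 + 1 + 0 = 4 ≡ 0 (mod 2).
  s_2 = 1 + 1 + 1 + 0 + 0 + 0 + 1 + 0 = 4 ≡ 0 (mod 2).
  s_3 = 0 + 1 + 1 + 0 + 1 + 0 + 1 + 0 = 4 ≡ 0 (mod 2).
  s_4 = 0 + 1 + 1 + 0 + 1 + 0 + 0 + 0 = 3 ≡ 1 (mod 2).
s = (0, 0, 0, 1)^T — this equals column 1 of H (binary 0001), so error is at position 1.
Correct: flip bit 1 of r = 001111011100010 to get c = 101111011100010.


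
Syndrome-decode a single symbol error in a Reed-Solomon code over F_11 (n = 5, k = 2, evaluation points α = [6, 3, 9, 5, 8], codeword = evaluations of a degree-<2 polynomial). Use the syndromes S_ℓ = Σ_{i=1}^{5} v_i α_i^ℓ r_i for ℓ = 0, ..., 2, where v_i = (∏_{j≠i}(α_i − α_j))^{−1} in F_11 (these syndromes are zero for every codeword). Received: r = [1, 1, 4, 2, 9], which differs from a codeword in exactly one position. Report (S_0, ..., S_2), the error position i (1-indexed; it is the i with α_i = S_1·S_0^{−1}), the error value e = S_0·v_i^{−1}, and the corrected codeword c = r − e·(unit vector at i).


S = (10, 5, 8), error at position 1, error magnitude e = 4, c = [8, 1, 4, 2, 9].

Step 1: column multipliers v_i = (∏_{j≠i}(α_i − α_j))^{−1} mod 11.
  i = 1 (α = 6): (6−3)(6−9)(6−5)(6−8) = 3·(−3)·1·(−2) = 18 ≡ 7, so v_1 = 7^{−1} = 8 (mod 11).
  i = 2 (α = 3): (3−6)(3−9)(3−5)(3−8) = (−3)·(−6)·(−2)·(−5) = 180 ≡ 4, so v_2 = 4^{−1} = 3 (mod 11).
  i = 3 (α = 9): (9−6)(9−3)(9−5)(9−8) = 3·6·4·1 = 72 ≡ 6, so v_3 = 6^{−1} = 2 (mod 11).
  i = 4 (α = 5): (5−6)(5−3)(5−9)(5−8) = (−1)·2·(−4)·(−3) = −24 ≡ 9, so v_4 = 9^{−1} = 5 (mod 11).
  i = 5 (α = 8): (8−6)(8−3)(8−9)(8−5) = 2·5·(−1)·3 = −30 ≡ 3, so v_5 = 3^{−1} = 4 (mod 11).
  v = [8, 3, 2, 5, 4].
Step 2: syndromes of r = [1, 1, 4, 2, 9] (all sums mod 11).
  S_0 = Σ v_i r_i = 8·1 + 3·1 + 2·4 + 5·2 + 4·9 = 65 ≡ 10.
  S_1 = Σ v_i α_i r_i = 8·6·1 + 3·3·1 + 2·9·4 + 5·5·2 + 4·8·9 = 467 ≡ 5.
  α_i^2 mod 11 = [3, 9, 4, 3, 9].
  S_2 = Σ v_i α_i^2 r_i = 8·3·1 + 3·9·1 + 2·4·4 + 5·3·2 + 4·9·9 = 437 ≡ 8.
  S = (10, 5, 8) ≠ 0, so r is not a codeword (an error is present).
Step 3: locate the error. For a single error e at position i, S_ℓ = v_i·e·α_i^ℓ, so α_err = S_1/S_0.
  S_0^{−1} = 10^{−1} = 10 (mod 11), so α_err = 5·10 = 50 ≡ 6 = α_1. Error position i = 1.
  Consistency check: S_2/S_1 = 8·9 = 72 ≡ 6 = α_err ✓ (single-error assumption holds).
Step 4: error magnitude e = S_0/v_1 = S_0·∏_{j≠1}(α_1 − α_j) = 10·7 = 70 ≡ 4 (mod 11).
Step 5: correct position 1: c_1 = r_1 − e = 1 − 4 ≡ 8 (mod 11). Hence c = [8, 1, 4, 2, 9].
  Check: interpolating c through the α_i gives m(x) = 5 + 6·x (degree < 2) with m(α_i) = c_i for every i, so c is indeed a codeword.


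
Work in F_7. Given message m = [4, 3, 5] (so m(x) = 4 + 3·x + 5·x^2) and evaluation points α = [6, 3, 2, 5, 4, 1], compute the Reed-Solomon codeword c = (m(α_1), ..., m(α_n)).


c = [6, 2, 2, 4, 5, 5]

Message polynomial: m(x) = 4 + 3·x + 5·x^2 (mod 7).
For each evaluation point α_i, compute m(α_i) mod 7:
  α_1 = 6: Horner steps 5 → 5 → 6, so m(6) = 6.
  α_2 = 3: Horner steps 5 → 4 → 2, so m(3) = 2.
  α_3 = 2: Horner steps 5 → 6 → 2, so m(2) = 2.
  α_4 = 5: Horner steps 5 → 0 → 4, so m(5) = 4.
  α_5 = 4: Horner steps 5 → 2 → 5, so m(4) = 5.
  α_6 = 1: Horner steps 5 → 1 → 5, so m(1) = 5.
Codeword c = [6, 2, 2, 4, 5, 5] ∈ F_7^6.


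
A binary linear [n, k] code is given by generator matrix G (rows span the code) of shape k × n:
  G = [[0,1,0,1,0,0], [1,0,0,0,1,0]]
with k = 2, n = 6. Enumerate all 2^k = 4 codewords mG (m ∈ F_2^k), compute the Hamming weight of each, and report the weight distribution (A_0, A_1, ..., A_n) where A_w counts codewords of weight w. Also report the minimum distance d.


Weight distribution: A_0 = 1, A_2 = 2, A_4 = 1. Minimum distance d = 2.

Enumerate all 2^2 = 4 messages m ∈ F_2^2.
For each, compute codeword c = mG in F_2^6, then tally its weight.
  m = 00 → c = 000000, weight = 0.
  m = 10 → c = 010100, weight = 2.
  m = 01 → c = 100010, weight = 2.
  m = 11 → c = 110110, weight = 4.
Tally weights:
  weight 0: 1 codewords.
  weight 2: 2 codewords.
  weight 4: 1 codewords.
Minimum distance d = smallest w > 0 with A_w > 0 = 2.
Sanity: Σ A_w = 4 = 2^2 = 4 ✓.


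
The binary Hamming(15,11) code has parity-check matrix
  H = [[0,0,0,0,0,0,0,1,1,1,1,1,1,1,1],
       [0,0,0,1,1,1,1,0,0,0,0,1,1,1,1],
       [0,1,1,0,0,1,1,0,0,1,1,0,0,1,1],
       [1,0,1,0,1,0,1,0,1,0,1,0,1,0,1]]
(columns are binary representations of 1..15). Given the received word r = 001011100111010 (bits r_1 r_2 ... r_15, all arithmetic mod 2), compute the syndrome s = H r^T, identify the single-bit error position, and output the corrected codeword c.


s = (0, 1, 0, 0)^T, error position = 4, corrected codeword c = 001111100111010

Compute s = H r^T mod 2 one row at a time:
  s_1 = 0 + 0 + 1 + 1 + 1 + 0 + 1 + 0 = 4 ≡ 0 (mod 2).
  s_2 = 0 + 1 + 1 + 1 + 1 + 0 + 1 + 0 = 5 ≡ 1 (mod 2).
  s_3 = 0 + 1 + 1 + 1 + 1 + 1 + 1 + 0 = 6 ≡ 0 (mod 2).
  s_4 = 0 + 1 + 1 + 1 + 0 + 1 + 0 + 0 = 4 ≡ 0 (mod 2).
s = (0, 1, 0, 0)^T — this equals column 4 of H (binary 0100), so error is at position 4.
Correct: flip bit 4 of r = 001011100111010 to get c = 001111100111010.


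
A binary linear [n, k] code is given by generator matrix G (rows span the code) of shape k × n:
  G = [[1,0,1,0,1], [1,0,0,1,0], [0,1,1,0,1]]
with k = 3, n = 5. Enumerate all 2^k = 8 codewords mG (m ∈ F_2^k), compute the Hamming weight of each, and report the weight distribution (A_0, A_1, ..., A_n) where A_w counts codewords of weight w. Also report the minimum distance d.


Weight distribution: A_0 = 1, A_2 = 3, A_3 = 3, A_5 = 1. Minimum distance d = 2.

Enumerate all 2^3 = 8 messages m ∈ F_2^3.
For each, compute codeword c = mG in F_2^5, then tally its weight.
  m = 000 → c = 00000, weight = 0.
  m = 100 → c = 10101, weight = 3.
  m = 010 → c = 10010, weight = 2.
  m = 110 → c = 00111, weight = 3.
  m = 001 → c = 01101, weight = 3.
  m = 101 → c = 11000, weight = 2.
  m = 011 → c = 11111, weight = 5.
  m = 111 → c = 01010, weight = 2.
Tally weights:
  weight 0: 1 codewords.
  weight 2: 3 codewords.
  weight 3: 3 codewords.
  weight 5: 1 codewords.
Minimum distance d = smallest w > 0 with A_w > 0 = 2.
Sanity: Σ A_w = 8 = 2^3 = 8 ✓.


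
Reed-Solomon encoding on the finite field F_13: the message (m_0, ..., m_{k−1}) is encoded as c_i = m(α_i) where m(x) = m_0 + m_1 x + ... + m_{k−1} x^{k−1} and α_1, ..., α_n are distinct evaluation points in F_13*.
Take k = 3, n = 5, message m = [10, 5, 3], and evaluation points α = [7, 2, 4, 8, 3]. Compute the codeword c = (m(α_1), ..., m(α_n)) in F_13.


c = [10, 6, 0, 8, 0]

Message polynomial: m(x) = 10 + 5·x + 3·x^2 (mod 13).
For each evaluation point α_i, compute m(α_i) mod 13:
  α_1 = 7: Horner steps 3 → 0 → 10, so m(7) = 10.
  α_2 = 2: Horner steps 3 → 11 → 6, so m(2) = 6.
  α_3 = 4: Horner steps 3 → 4 → 0, so m(4) = 0.
  α_4 = 8: Horner steps 3 → 3 → 8, so m(8) = 8.
  α_5 = 3: Horner steps 3 → 1 → 0, so m(3) = 0.
Codeword c = [10, 6, 0, 8, 0] ∈ F_13^5.


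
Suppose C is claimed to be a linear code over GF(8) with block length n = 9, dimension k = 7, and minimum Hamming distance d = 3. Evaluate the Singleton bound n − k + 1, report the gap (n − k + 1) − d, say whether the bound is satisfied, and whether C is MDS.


Singleton RHS = n − k + 1 = 3, slack = 0, bound satisfied, MDS.

Singleton bound: d ≤ n − k + 1.
Here n = 9, k = 7, so n − k + 1 = 3.
Given d = 3, check d ≤ 3: YES.
Slack = (n − k + 1) − d = 0.
The code is MDS (slack = 0).
Description: the claimed parameters are [9, 7, 3]_8; such a code would be MDS (meets Singleton bound).


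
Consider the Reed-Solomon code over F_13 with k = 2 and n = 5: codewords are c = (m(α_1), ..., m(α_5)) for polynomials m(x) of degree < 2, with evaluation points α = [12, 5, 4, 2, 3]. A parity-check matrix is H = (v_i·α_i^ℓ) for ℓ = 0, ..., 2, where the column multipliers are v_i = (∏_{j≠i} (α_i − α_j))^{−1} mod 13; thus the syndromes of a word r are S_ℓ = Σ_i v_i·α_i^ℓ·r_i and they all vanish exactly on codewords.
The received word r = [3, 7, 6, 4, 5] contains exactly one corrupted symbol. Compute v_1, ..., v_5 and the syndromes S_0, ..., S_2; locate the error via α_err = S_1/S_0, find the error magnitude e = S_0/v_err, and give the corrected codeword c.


S = (6, 7, 6), error at position 1, error magnitude e = 2, c = [1, 7, 6, 4, 5].

Step 1: column multipliers v_i = (∏_{j≠i}(α_i − α_j))^{−1} mod 13.
  i = 1 (α = 12): (12−5)(12−4)(12−2)(12−3) = 7·8·10·9 = 5040 ≡ 9, so v_1 = 9^{−1} = 3 (mod 13).
  i = 2 (α = 5): (5−12)(5−4)(5−2)(5−3) = (−7)·1·3·2 = −42 ≡ 10, so v_2 = 10^{−1} = 4 (mod 13).
  i = 3 (α = 4): (4−12)(4−5)(4−2)(4−3) = (−8)·(−1)·2·1 = 16 ≡ 3, so v_3 = 3^{−1} = 9 (mod 13).
  i = 4 (α = 2): (2−12)(2−5)(2−4)(2−3) = (−10)·(−3)·(−2)·(−1) = 60 ≡ 8, so v_4 = 8^{−1} = 5 (mod 13).
  i = 5 (α = 3): (3−12)(3−5)(3−4)(3−2) = (−9)·(−2)·(−1)·1 = −18 ≡ 8, so v_5 = 8^{−1} = 5 (mod 13).
  v = [3, 4, 9, 5, 5].
Step 2: syndromes of r = [3, 7, 6, 4, 5] (all sums mod 13).
  S_0 = Σ v_i r_i = 3·3 + 4·7 + 9·6 + 5·4 + 5·5 = 136 ≡ 6.
  S_1 = Σ v_i α_i r_i = 3·12·3 + 4·5·7 + 9·4·6 + 5·2·4 + 5·3·5 = 579 ≡ 7.
  α_i^2 mod 13 = [1, 12, 3, 4, 9].
  S_2 = Σ v_i α_i^2 r_i = 3·1·3 + 4·12·7 + 9·3·6 + 5·4·4 + 5·9·5 = 812 ≡ 6.
  S = (6, 7, 6) ≠ 0, so r is not a codeword (an error is present).
Step 3: locate the error. For a single error e at position i, S_ℓ = v_i·e·α_i^ℓ, so α_err = S_1/S_0.
  S_0^{−1} = 6^{−1} = 11 (mod 13), so α_err = 7·11 = 77 ≡ 12 = α_1. Error position i = 1.
  Consistency check: S_2/S_1 = 6·2 = 12 ≡ 12 = α_err ✓ (single-error assumption holds).
Step 4: error magnitude e = S_0/v_1 = S_0·∏_{j≠1}(α_1 − α_j) = 6·9 = 54 ≡ 2 (mod 13).
Step 5: correct position 1: c_1 = r_1 − e = 3 − 2 ≡ 1 (mod 13). Hence c = [1, 7, 6, 4, 5].
  Check: interpolating c through the α_i gives m(x) = 2 + 1·x (degree < 2) with m(α_i) = c_i for every i, so c is indeed a codeword.


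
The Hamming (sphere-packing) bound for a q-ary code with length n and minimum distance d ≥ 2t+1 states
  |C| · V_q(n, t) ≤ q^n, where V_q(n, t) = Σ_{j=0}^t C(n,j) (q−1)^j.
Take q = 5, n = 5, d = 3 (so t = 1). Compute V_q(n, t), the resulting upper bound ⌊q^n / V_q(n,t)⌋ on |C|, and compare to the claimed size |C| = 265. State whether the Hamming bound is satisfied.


V_q(n, t) = 21, q^n = 3125, Hamming bound = 148, |C| = 265 > bound (violated).

Step 1: Compute V_q(n, t) = Σ_{j=0}^1 C(n, j) (q−1)^j.
  j = 0: C(5,0)·(4)^0 = 1·1 = 1.
  j = 1: C(5,1)·(4)^1 = 5·4 = 20.
  V_q(n, t) = 1 + 20 = 21.
Step 2: q^n = 5^5 = 3125.
Step 3: Hamming bound ⌊q^n / V_q(n,t)⌋ = ⌊3125/21⌋ = 148.
Step 4: Compare |C| = 265 to 148: violated.
The claimed |C| lies above the Hamming bound, so no 5-ary code of length 5 with d ≥ 3 can have 265 codewords.


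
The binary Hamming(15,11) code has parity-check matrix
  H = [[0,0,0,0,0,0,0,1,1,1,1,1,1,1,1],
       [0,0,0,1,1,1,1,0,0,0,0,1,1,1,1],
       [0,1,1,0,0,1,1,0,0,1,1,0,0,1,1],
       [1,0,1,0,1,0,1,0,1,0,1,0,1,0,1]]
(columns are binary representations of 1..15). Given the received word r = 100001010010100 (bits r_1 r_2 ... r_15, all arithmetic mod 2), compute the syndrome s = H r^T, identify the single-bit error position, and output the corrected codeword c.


s = (1, 0, 0, 1)^T, error position = 9, corrected codeword c = 100001011010100

Compute s = H r^T mod 2 one row at a time:
  s_1 = 1 + 0 + 0 + 1 + 0 + 1 + 0 + 0 = 3 ≡ 1 (mod 2).
  s_2 = 0 + 0 + 1 + 0 + 0 + 1 + 0 + 0 = 2 ≡ 0 (mod 2).
  s_3 = 0 + 0 + 1 + 0 + 0 + 1 + 0 + 0 = 2 ≡ 0 (mod 2).
  s_4 = 1 + 0 + 0 + 0 + 0 + 1 + 1 + 0 = 3 ≡ 1 (mod 2).
s = (1, 0, 0, 1)^T — this equals column 9 of H (binary 1001), so error is at position 9.
Correct: flip bit 9 of r = 100001010010100 to get c = 100001011010100.


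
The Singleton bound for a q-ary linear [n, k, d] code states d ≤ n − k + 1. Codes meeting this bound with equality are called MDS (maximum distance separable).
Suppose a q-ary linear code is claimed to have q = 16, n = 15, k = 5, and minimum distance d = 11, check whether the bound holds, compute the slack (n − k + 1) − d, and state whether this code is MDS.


Singleton RHS = n − k + 1 = 11, slack = 0, bound satisfied, MDS.

Singleton bound: d ≤ n − k + 1.
Here n = 15, k = 5, so n − k + 1 = 11.
Given d = 11, check d ≤ 11: YES.
Slack = (n − k + 1) − d = 0.
The code is MDS (slack = 0).
Description: the claimed parameters are [15, 5, 11]_16; such a code would be MDS (meets Singleton bound).


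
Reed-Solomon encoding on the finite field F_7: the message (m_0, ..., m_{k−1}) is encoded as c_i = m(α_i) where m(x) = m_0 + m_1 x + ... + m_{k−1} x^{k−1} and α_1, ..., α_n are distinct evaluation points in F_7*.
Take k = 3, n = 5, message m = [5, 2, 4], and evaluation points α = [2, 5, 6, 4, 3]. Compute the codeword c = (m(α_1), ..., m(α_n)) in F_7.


c = [4, 3, 0, 0, 5]

Message polynomial: m(x) = 5 + 2·x + 4·x^2 (mod 7).
For each evaluation point α_i, compute m(α_i) mod 7:
  α_1 = 2: Horner steps 4 → 3 → 4, so m(2) = 4.
  α_2 = 5: Horner steps 4 → 1 → 3, so m(5) = 3.
  α_3 = 6: Horner steps 4 → 5 → 0, so m(6) = 0.
  α_4 = 4: Horner steps 4 → 4 → 0, so m(4) = 0.
  α_5 = 3: Horner steps 4 → 0 → 5, so m(3) = 5.
Codeword c = [4, 3, 0, 0, 5] ∈ F_7^5.


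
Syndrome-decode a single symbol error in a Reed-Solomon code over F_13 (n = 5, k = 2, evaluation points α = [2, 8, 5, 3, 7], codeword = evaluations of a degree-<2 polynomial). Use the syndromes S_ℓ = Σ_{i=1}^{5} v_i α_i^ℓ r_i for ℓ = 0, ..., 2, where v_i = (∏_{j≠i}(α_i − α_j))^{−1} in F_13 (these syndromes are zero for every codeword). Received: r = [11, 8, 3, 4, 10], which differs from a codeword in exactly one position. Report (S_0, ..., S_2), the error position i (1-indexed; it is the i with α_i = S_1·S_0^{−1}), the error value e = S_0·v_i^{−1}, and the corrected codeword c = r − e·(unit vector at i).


S = (5, 9, 11), error at position 5, error magnitude e = 8, c = [11, 8, 3, 4, 2].

Step 1: column multipliers v_i = (∏_{j≠i}(α_i − α_j))^{−1} mod 13.
  i = 1 (α = 2): (2−8)(2−5)(2−3)(2−7) = (−6)·(−3)·(−1)·(−5) = 90 ≡ 12, so v_1 = 12^{−1} = 12 (mod 13).
  i = 2 (α = 8): (8−2)(8−5)(8−3)(8−7) = 6·3·5·1 = 90 ≡ 12, so v_2 = 12^{−1} = 12 (mod 13).
  i = 3 (α = 5): (5−2)(5−8)(5−3)(5−7) = 3·(−3)·2·(−2) = 36 ≡ 10, so v_3 = 10^{−1} = 4 (mod 13).
  i = 4 (α = 3): (3−2)(3−8)(3−5)(3−7) = 1·(−5)·(−2)·(−4) = −40 ≡ 12, so v_4 = 12^{−1} = 12 (mod 13).
  i = 5 (α = 7): (7−2)(7−8)(7−5)(7−3) = 5·(−1)·2·4 = −40 ≡ 12, so v_5 = 12^{−1} = 12 (mod 13).
  v = [12, 12, 4, 12, 12].
Step 2: syndromes of r = [11, 8, 3, 4, 10] (all sums mod 13).
  S_0 = Σ v_i r_i = 12·11 + 12·8 + 4·3 + 12·4 + 12·10 = 408 ≡ 5.
  S_1 = Σ v_i α_i r_i = 12·2·11 + 12·8·8 + 4·5·3 + 12·3·4 + 12·7·10 = 2076 ≡ 9.
  α_i^2 mod 13 = [4, 12, 12, 9, 10].
  S_2 = Σ v_i α_i^2 r_i = 12·4·11 + 12·12·8 + 4·12·3 + 12·9·4 + 12·10·10 = 3456 ≡ 11.
  S = (5, 9, 11) ≠ 0, so r is not a codeword (an error is present).
Step 3: locate the error. For a single error e at position i, S_ℓ = v_i·e·α_i^ℓ, so α_err = S_1/S_0.
  S_0^{−1} = 5^{−1} = 8 (mod 13), so α_err = 9·8 = 72 ≡ 7 = α_5. Error position i = 5.
  Consistency check: S_2/S_1 = 11·3 = 33 ≡ 7 = α_err ✓ (single-error assumption holds).
Step 4: error magnitude e = S_0/v_5 = S_0·∏_{j≠5}(α_5 − α_j) = 5·12 = 60 ≡ 8 (mod 13).
Step 5: correct position 5: c_5 = r_5 − e = 10 − 8 ≡ 2 (mod 13). Hence c = [11, 8, 3, 4, 2].
  Check: interpolating c through the α_i gives m(x) = 12 + 6·x (degree < 2) with m(α_i) = c_i for every i, so c is indeed a codeword.


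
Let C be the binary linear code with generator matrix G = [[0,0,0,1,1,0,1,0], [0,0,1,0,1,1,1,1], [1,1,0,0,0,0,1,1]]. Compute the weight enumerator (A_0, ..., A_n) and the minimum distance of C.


Weight distribution: A_0 = 1, A_3 = 1, A_4 = 2, A_5 = 3, A_6 = 1. Minimum distance d = 3.

Enumerate all 2^3 = 8 messages m ∈ F_2^3.
For each, compute codeword c = mG in F_2^8, then tally its weight.
  m = 000 → c = 00000000, weight = 0.
  m = 100 → c = 00011010, weight = 3.
  m = 010 → c = 00101111, weight = 5.
  m = 110 → c = 00110101, weight = 4.
  m = 001 → c = 11000011, weight = 4.
  m = 101 → c = 11011001, weight = 5.
  m = 011 → c = 11101100, weight = 5.
  m = 111 → c = 11110110, weight = 6.
Tally weights:
  weight 0: 1 codewords.
  weight 3: 1 codewords.
  weight 4: 2 codewords.
  weight 5: 3 codewords.
  weight 6: 1 codewords.
Minimum distance d = smallest w > 0 with A_w > 0 = 3.
Sanity: Σ A_w = 8 = 2^3 = 8 ✓.


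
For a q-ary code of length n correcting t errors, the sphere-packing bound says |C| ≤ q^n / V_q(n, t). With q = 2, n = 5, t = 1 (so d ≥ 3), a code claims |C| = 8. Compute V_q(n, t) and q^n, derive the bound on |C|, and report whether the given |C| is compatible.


V_q(n, t) = 6, q^n = 32, Hamming bound = 5, |C| = 8 > bound (violated).

Step 1: Compute V_q(n, t) = Σ_{j=0}^1 C(n, j) (q−1)^j.
  j = 0: C(5,0)·(1)^0 = 1·1 = 1.
  j = 1: C(5,1)·(1)^1 = 5·1 = 5.
  V_q(n, t) = 1 + 5 = 6.
Step 2: q^n = 2^5 = 32.
Step 3: Hamming bound ⌊q^n / V_q(n,t)⌋ = ⌊32/6⌋ = 5.
Step 4: Compare |C| = 8 to 5: violated.
The claimed |C| lies above the Hamming bound, so no 2-ary code of length 5 with d ≥ 3 can have 8 codewords.


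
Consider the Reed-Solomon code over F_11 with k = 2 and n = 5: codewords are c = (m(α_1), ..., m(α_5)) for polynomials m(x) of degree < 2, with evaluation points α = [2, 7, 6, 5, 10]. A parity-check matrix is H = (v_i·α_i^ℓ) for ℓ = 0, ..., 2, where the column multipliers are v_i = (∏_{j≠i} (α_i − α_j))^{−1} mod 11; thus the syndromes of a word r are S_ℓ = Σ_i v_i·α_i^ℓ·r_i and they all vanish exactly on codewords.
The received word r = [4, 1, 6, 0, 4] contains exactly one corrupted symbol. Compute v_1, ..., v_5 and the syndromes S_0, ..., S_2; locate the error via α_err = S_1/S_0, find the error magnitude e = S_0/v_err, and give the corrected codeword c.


S = (1, 10, 1), error at position 5, error magnitude e = 7, c = [4, 1, 6, 0, 8].

Step 1: column multipliers v_i = (∏_{j≠i}(α_i − α_j))^{−1} mod 11.
  i = 1 (α = 2): (2−7)(2−6)(2−5)(2−10) = (−5)·(−4)·(−3)·(−8) = 480 ≡ 7, so v_1 = 7^{−1} = 8 (mod 11).
  i = 2 (α = 7): (7−2)(7−6)(7−5)(7−10) = 5·1·2·(−3) = −30 ≡ 3, so v_2 = 3^{−1} = 4 (mod 11).
  i = 3 (α = 6): (6−2)(6−7)(6−5)(6−10) = 4·(−1)·1·(−4) = 16 ≡ 5, so v_3 = 5^{−1} = 9 (mod 11).
  i = 4 (α = 5): (5−2)(5−7)(5−6)(5−10) = 3·(−2)·(−1)·(−5) = −30 ≡ 3, so v_4 = 3^{−1} = 4 (mod 11).
  i = 5 (α = 10): (10−2)(10−7)(10−6)(10−5) = 8·3·4·5 = 480 ≡ 7, so v_5 = 7^{−1} = 8 (mod 11).
  v = [8, 4, 9, 4, 8].
Step 2: syndromes of r = [4, 1, 6, 0, 4] (all sums mod 11).
  S_0 = Σ v_i r_i = 8·4 + 4·1 + 9·6 + 4·0 + 8·4 = 122 ≡ 1.
  S_1 = Σ v_i α_i r_i = 8·2·4 + 4·7·1 + 9·6·6 + 4·5·0 + 8·10·4 = 736 ≡ 10.
  α_i^2 mod 11 = [4, 5, 3, 3, 1].
  S_2 = Σ v_i α_i^2 r_i = 8·4·4 + 4·5·1 + 9·3·6 + 4·3·0 + 8·1·4 = 342 ≡ 1.
  S = (1, 10, 1) ≠ 0, so r is not a codeword (an error is present).
Step 3: locate the error. For a single error e at position i, S_ℓ = v_i·e·α_i^ℓ, so α_err = S_1/S_0.
  S_0^{−1} = 1^{−1} = 1 (mod 11), so α_err = 10·1 = 10 ≡ 10 = α_5. Error position i = 5.
  Consistency check: S_2/S_1 = 1·10 = 10 ≡ 10 = α_err ✓ (single-error assumption holds).
Step 4: error magnitude e = S_0/v_5 = S_0·∏_{j≠5}(α_5 − α_j) = 1·7 = 7 ≡ 7 (mod 11).
Step 5: correct position 5: c_5 = r_5 − e = 4 − 7 ≡ 8 (mod 11). Hence c = [4, 1, 6, 0, 8].
  Check: interpolating c through the α_i gives m(x) = 3 + 6·x (degree < 2) with m(α_i) = c_i for every i, so c is indeed a codeword.


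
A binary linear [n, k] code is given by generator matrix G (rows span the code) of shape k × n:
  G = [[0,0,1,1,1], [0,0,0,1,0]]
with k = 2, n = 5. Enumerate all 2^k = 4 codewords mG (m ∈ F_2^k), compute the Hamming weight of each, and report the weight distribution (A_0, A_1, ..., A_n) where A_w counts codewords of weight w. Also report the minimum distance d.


Weight distribution: A_0 = 1, A_1 = 1, A_2 = 1, A_3 = 1. Minimum distance d = 1.

Enumerate all 2^2 = 4 messages m ∈ F_2^2.
For each, compute codeword c = mG in F_2^5, then tally its weight.
  m = 00 → c = 00000, weight = 0.
  m = 10 → c = 00111, weight = 3.
  m = 01 → c = 00010, weight = 1.
  m = 11 → c = 00101, weight = 2.
Tally weights:
  weight 0: 1 codewords.
  weight 1: 1 codewords.
  weight 2: 1 codewords.
  weight 3: 1 codewords.
Minimum distance d = smallest w > 0 with A_w > 0 = 1.
Sanity: Σ A_w = 4 = 2^2 = 4 ✓.


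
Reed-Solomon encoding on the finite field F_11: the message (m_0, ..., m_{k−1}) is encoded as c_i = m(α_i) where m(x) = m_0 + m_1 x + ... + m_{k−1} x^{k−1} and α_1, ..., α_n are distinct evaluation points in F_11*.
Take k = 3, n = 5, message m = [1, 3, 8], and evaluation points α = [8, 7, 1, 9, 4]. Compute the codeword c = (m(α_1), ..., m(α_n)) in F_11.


c = [9, 7, 1, 5, 9]

Message polynomial: m(x) = 1 + 3·x + 8·x^2 (mod 11).
For each evaluation point α_i, compute m(α_i) mod 11:
  α_1 = 8: Horner steps 8 → 1 → 9, so m(8) = 9.
  α_2 = 7: Horner steps 8 → 4 → 7, so m(7) = 7.
  α_3 = 1: Horner steps 8 → 0 → 1, so m(1) = 1.
  α_4 = 9: Horner steps 8 → 9 → 5, so m(9) = 5.
  α_5 = 4: Horner steps 8 → 2 → 9, so m(4) = 9.
Codeword c = [9, 7, 1, 5, 9] ∈ F_11^5.


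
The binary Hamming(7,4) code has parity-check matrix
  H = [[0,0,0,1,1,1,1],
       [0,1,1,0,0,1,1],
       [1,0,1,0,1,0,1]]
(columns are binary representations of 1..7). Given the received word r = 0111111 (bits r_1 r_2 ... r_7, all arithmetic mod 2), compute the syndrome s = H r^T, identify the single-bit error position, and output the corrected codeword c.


s = (0, 0, 1)^T, error position = 1, corrected codeword c = 1111111

Compute s = H r^T mod 2 one row at a time:
  s_1 = 1 + 1 + 1 + 1 = 4 ≡ 0 (mod 2).
  s_2 = 1 + 1 + 1 + 1 = 4 ≡ 0 (mod 2).
  s_3 = 0 + 1 + 1 + 1 = 3 ≡ 1 (mod 2).
s = (0, 0, 1)^T — this equals column 1 of H (binary 001), so error is at position 1.
Correct: flip bit 1 of r = 0111111 to get c = 1111111.


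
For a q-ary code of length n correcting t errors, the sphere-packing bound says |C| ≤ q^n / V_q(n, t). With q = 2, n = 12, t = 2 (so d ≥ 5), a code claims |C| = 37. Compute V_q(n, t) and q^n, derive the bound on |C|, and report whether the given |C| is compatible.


V_q(n, t) = 79, q^n = 4096, Hamming bound = 51, |C| = 37 ≤ bound (satisfied).

Step 1: Compute V_q(n, t) = Σ_{j=0}^2 C(n, j) (q−1)^j.
  j = 0: C(12,0)·(1)^0 = 1·1 = 1.
  j = 1: C(12,1)·(1)^1 = 12·1 = 12.
  j = 2: C(12,2)·(1)^2 = 66·1 = 66.
  V_q(n, t) = 1 + 12 + 66 = 79.
Step 2: q^n = 2^12 = 4096.
Step 3: Hamming bound ⌊q^n / V_q(n,t)⌋ = ⌊4096/79⌋ = 51.
Step 4: Compare |C| = 37 to 51: satisfied.
The claimed |C| lies below the Hamming bound.


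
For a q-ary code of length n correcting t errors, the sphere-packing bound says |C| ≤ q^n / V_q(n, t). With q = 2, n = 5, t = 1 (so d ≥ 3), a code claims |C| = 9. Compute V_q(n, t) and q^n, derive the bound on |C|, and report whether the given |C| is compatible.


V_q(n, t) = 6, q^n = 32, Hamming bound = 5, |C| = 9 > bound (violated).

Step 1: Compute V_q(n, t) = Σ_{j=0}^1 C(n, j) (q−1)^j.
  j = 0: C(5,0)·(1)^0 = 1·1 = 1.
  j = 1: C(5,1)·(1)^1 = 5·1 = 5.
  V_q(n, t) = 1 + 5 = 6.
Step 2: q^n = 2^5 = 32.
Step 3: Hamming bound ⌊q^n / V_q(n,t)⌋ = ⌊32/6⌋ = 5.
Step 4: Compare |C| = 9 to 5: violated.
The claimed |C| lies above the Hamming bound, so no 2-ary code of length 5 with d ≥ 3 can have 9 codewords.


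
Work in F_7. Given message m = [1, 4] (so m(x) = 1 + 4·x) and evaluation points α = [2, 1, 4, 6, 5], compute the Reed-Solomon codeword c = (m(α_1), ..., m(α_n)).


c = [2, 5, 3, 4, 0]

Message polynomial: m(x) = 1 + 4·x (mod 7).
For each evaluation point α_i, compute m(α_i) mod 7:
  α_1 = 2: Horner steps 4 → 2, so m(2) = 2.
  α_2 = 1: Horner steps 4 → 5, so m(1) = 5.
  α_3 = 4: Horner steps 4 → 3, so m(4) = 3.
  α_4 = 6: Horner steps 4 → 4, so m(6) = 4.
  α_5 = 5: Horner steps 4 → 0, so m(5) = 0.
Codeword c = [2, 5, 3, 4, 0] ∈ F_7^5.


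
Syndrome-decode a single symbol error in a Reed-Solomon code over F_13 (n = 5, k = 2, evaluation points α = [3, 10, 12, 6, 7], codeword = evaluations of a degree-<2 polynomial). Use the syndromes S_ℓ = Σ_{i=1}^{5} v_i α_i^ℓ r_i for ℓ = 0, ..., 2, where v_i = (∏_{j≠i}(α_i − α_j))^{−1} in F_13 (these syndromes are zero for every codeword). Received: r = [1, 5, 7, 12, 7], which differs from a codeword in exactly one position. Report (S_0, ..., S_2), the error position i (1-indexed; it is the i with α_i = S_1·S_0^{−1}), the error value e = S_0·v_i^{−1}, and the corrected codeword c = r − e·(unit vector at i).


S = (11, 2, 11), error at position 3, error magnitude e = 12, c = [1, 5, 8, 12, 7].

Step 1: column multipliers v_i = (∏_{j≠i}(α_i − α_j))^{−1} mod 13.
  i = 1 (α = 3): (3−10)(3−12)(3−6)(3−7) = (−7)·(−9)·(−3)·(−4) = 756 ≡ 2, so v_1 = 2^{−1} = 7 (mod 13).
  i = 2 (α = 10): (10−3)(10−12)(10−6)(10−7) = 7·(−2)·4·3 = −168 ≡ 1, so v_2 = 1^{−1} = 1 (mod 13).
  i = 3 (α = 12): (12−3)(12−10)(12−6)(12−7) = 9·2·6·5 = 540 ≡ 7, so v_3 = 7^{−1} = 2 (mod 13).
  i = 4 (α = 6): (6−3)(6−10)(6−12)(6−7) = 3·(−4)·(−6)·(−1) = −72 ≡ 6, so v_4 = 6^{−1} = 11 (mod 13).
  i = 5 (α = 7): (7−3)(7−10)(7−12)(7−6) = 4·(−3)·(−5)·1 = 60 ≡ 8, so v_5 = 8^{−1} = 5 (mod 13).
  v = [7, 1, 2, 11, 5].
Step 2: syndromes of r = [1, 5, 7, 12, 7] (all sums mod 13).
  S_0 = Σ v_i r_i = 7·1 + 1·5 + 2·7 + 11·12 + 5·7 = 193 ≡ 11.
  S_1 = Σ v_i α_i r_i = 7·3·1 + 1·10·5 + 2·12·7 + 11·6·12 + 5·7·7 = 1276 ≡ 2.
  α_i^2 mod 13 = [9, 9, 1, 10, 10].
  S_2 = Σ v_i α_i^2 r_i = 7·9·1 + 1·9·5 + 2·1·7 + 11·10·12 + 5·10·7 = 1792 ≡ 11.
  S = (11, 2, 11) ≠ 0, so r is not a codeword (an error is present).
Step 3: locate the error. For a single error e at position i, S_ℓ = v_i·e·α_i^ℓ, so α_err = S_1/S_0.
  S_0^{−1} = 11^{−1} = 6 (mod 13), so α_err = 2·6 = 12 ≡ 12 = α_3. Error position i = 3.
  Consistency check: S_2/S_1 = 11·7 = 77 ≡ 12 = α_err ✓ (single-error assumption holds).
Step 4: error magnitude e = S_0/v_3 = S_0·∏_{j≠3}(α_3 − α_j) = 11·7 = 77 ≡ 12 (mod 13).
Step 5: correct position 3: c_3 = r_3 − e = 7 − 12 ≡ 8 (mod 13). Hence c = [1, 5, 8, 12, 7].
  Check: interpolating c through the α_i gives m(x) = 3 + 8·x (degree < 2) with m(α_i) = c_i for every i, so c is indeed a codeword.


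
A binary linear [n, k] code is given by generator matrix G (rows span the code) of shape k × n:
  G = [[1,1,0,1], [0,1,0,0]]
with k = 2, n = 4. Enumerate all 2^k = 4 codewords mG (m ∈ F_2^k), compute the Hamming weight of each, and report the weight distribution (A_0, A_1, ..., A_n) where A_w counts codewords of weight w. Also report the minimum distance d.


Weight distribution: A_0 = 1, A_1 = 1, A_2 = 1, A_3 = 1. Minimum distance d = 1.

Enumerate all 2^2 = 4 messages m ∈ F_2^2.
For each, compute codeword c = mG in F_2^4, then tally its weight.
  m = 00 → c = 0000, weight = 0.
  m = 10 → c = 1101, weight = 3.
  m = 01 → c = 0100, weight = 1.
  m = 11 → c = 1001, weight = 2.
Tally weights:
  weight 0: 1 codewords.
  weight 1: 1 codewords.
  weight 2: 1 codewords.
  weight 3: 1 codewords.
Minimum distance d = smallest w > 0 with A_w > 0 = 1.
Sanity: Σ A_w = 4 = 2^2 = 4 ✓.


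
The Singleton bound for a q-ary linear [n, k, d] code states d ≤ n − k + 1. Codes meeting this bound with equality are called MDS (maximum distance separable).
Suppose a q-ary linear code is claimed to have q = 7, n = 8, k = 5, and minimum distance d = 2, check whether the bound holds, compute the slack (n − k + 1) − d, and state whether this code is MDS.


Singleton RHS = n − k + 1 = 4, slack = 2, bound satisfied, not MDS.

Singleton bound: d ≤ n − k + 1.
Here n = 8, k = 5, so n − k + 1 = 4.
Given d = 2, check d ≤ 4: YES.
Slack = (n − k + 1) − d = 2.
The code is NOT MDS (slack = 2 > 0).
Description: the claimed parameters are [8, 5, 2]_7; such a code would be non-MDS.


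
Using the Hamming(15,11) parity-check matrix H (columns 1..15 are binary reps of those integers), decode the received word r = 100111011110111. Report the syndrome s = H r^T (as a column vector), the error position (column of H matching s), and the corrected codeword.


s = (1, 0, 1, 0)^T, error position = 10, corrected codeword c = 100111011010111

Compute s = H r^T mod 2 one row at a time:
  s_1 = 1 + 1 + 1 + 1 + 0 + 1 + 1 + 1 = 7 ≡ 1 (mod 2).
  s_2 = 1 + 1 + 1 + 0 + 0 + 1 + 1 + 1 = 6 ≡ 0 (mod 2).
  s_3 = 0 + 0 + 1 + 0 + 1 + 1 + 1 + 1 = 5 ≡ 1 (mod 2).
  s_4 = 1 + 0 + 1 + 0 + 1 + 1 + 1 + 1 = 6 ≡ 0 (mod 2).
s = (1, 0, 1, 0)^T — this equals column 10 of H (binary 1010), so error is at position 10.
Correct: flip bit 10 of r = 100111011110111 to get c = 100111011010111.
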